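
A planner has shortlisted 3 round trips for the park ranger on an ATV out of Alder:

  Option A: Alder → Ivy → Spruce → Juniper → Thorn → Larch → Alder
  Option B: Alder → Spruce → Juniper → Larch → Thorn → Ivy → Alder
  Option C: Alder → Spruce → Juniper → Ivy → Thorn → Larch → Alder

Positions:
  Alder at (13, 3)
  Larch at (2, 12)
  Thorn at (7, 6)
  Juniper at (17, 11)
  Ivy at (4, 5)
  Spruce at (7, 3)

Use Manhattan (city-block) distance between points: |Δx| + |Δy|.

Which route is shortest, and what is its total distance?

Option A: 11 + 5 + 18 + 15 + 11 + 20 = 80
Option B: 6 + 18 + 16 + 11 + 4 + 11 = 66
Option C: 6 + 18 + 19 + 4 + 11 + 20 = 78

66 — Option B is the shortest.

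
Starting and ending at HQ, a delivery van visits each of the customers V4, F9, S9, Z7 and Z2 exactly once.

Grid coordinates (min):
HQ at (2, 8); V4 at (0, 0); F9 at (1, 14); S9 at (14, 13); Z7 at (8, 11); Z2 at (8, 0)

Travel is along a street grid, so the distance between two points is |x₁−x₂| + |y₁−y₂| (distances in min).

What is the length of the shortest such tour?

Minimum total distance: 58 min.

With 5 stops there are 5!/2 = 60 distinct round trips (a route and its reverse cost the same).
HQ-V4-F9-S9-Z7-Z2-HQ: 10+15+14+8+11+14 = 72
HQ-V4-F9-S9-Z2-Z7-HQ: 10+15+14+19+11+9 = 78
HQ-V4-F9-Z7-S9-Z2-HQ: 10+15+10+8+19+14 = 76
HQ-V4-F9-Z7-Z2-S9-HQ: 10+15+10+11+19+17 = 82
HQ-V4-F9-Z2-S9-Z7-HQ: 10+15+21+19+8+9 = 82
HQ-V4-F9-Z2-Z7-S9-HQ: 10+15+21+11+8+17 = 82
HQ-V4-S9-F9-Z7-Z2-HQ: 10+27+14+10+11+14 = 86
HQ-V4-S9-F9-Z2-Z7-HQ: 10+27+14+21+11+9 = 92
HQ-V4-S9-Z7-F9-Z2-HQ: 10+27+8+10+21+14 = 90
HQ-V4-S9-Z7-Z2-F9-HQ: 10+27+8+11+21+7 = 84
HQ-V4-S9-Z2-F9-Z7-HQ: 10+27+19+21+10+9 = 96
HQ-V4-S9-Z2-Z7-F9-HQ: 10+27+19+11+10+7 = 84
HQ-V4-Z7-F9-S9-Z2-HQ: 10+19+10+14+19+14 = 86
HQ-V4-Z7-F9-Z2-S9-HQ: 10+19+10+21+19+17 = 96
… (46 more)
HQ-V4-Z2-Z7-S9-F9-HQ: 10+8+11+8+14+7 = 58  ← best
The minimum is 58.
One optimal route: HQ → V4 → Z2 → Z7 → S9 → F9 → HQ (or its reverse).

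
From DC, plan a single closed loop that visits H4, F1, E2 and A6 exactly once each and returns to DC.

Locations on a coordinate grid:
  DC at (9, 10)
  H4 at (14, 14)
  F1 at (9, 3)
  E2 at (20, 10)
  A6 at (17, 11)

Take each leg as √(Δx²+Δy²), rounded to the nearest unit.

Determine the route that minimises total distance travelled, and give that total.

There are 12 distinct closed tours to check (reversals are equivalent).
DC→H4→F1→E2→A6→DC: 6+12+13+3+8 = 42
DC→H4→F1→A6→E2→DC: 6+12+11+3+11 = 43
DC→H4→E2→F1→A6→DC: 6+7+13+11+8 = 45
DC→H4→E2→A6→F1→DC: 6+7+3+11+7 = 34
DC→H4→A6→F1→E2→DC: 6+4+11+13+11 = 45
DC→H4→A6→E2→F1→DC: 6+4+3+13+7 = 33
DC→F1→H4→E2→A6→DC: 7+12+7+3+8 = 37
DC→F1→H4→A6→E2→DC: 7+12+4+3+11 = 37
DC→F1→E2→H4→A6→DC: 7+13+7+4+8 = 39
DC→F1→A6→H4→E2→DC: 7+11+4+7+11 = 40
DC→E2→H4→F1→A6→DC: 11+7+12+11+8 = 49
DC→E2→F1→H4→A6→DC: 11+13+12+4+8 = 48
The minimum is 33.
One optimal route: DC → H4 → A6 → E2 → F1 → DC (or its reverse).

Minimum total distance: 33.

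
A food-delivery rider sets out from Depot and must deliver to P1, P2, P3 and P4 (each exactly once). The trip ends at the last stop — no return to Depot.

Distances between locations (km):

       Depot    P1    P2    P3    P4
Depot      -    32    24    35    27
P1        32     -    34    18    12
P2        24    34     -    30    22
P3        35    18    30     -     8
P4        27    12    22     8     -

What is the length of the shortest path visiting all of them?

72 km — the minimum one-way total.

There are 4! = 24 possible orderings.
Depot→P1→P2→P3→P4: 32+34+30+8 = 104
Depot→P1→P2→P4→P3: 32+34+22+8 = 96
Depot→P1→P3→P2→P4: 32+18+30+22 = 102
Depot→P1→P3→P4→P2: 32+18+8+22 = 80
Depot→P1→P4→P2→P3: 32+12+22+30 = 96
Depot→P1→P4→P3→P2: 32+12+8+30 = 82
Depot→P2→P1→P3→P4: 24+34+18+8 = 84
Depot→P2→P1→P4→P3: 24+34+12+8 = 78
Depot→P2→P3→P1→P4: 24+30+18+12 = 84
Depot→P2→P3→P4→P1: 24+30+8+12 = 74
Depot→P2→P4→P1→P3: 24+22+12+18 = 76
Depot→P2→P4→P3→P1: 24+22+8+18 = 72
Depot→P3→P1→P2→P4: 35+18+34+22 = 109
Depot→P3→P1→P4→P2: 35+18+12+22 = 87
… (10 more)
The minimum is 72.
One shortest path: Depot → P2 → P4 → P3 → P1.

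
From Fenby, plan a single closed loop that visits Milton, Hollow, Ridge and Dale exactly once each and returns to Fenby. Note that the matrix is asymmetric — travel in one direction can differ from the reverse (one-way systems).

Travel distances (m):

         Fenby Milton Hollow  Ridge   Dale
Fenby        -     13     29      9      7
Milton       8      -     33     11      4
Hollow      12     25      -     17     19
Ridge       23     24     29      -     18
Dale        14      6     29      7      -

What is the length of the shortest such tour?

65 m — the shortest possible round trip.

Fenby-Milton-Hollow-Ridge-Dale-Fenby: 13+33+17+18+14 = 95
Fenby-Milton-Hollow-Dale-Ridge-Fenby: 13+33+19+7+23 = 95
Fenby-Milton-Ridge-Hollow-Dale-Fenby: 13+11+29+19+14 = 86
Fenby-Milton-Ridge-Dale-Hollow-Fenby: 13+11+18+29+12 = 83
Fenby-Milton-Dale-Hollow-Ridge-Fenby: 13+4+29+17+23 = 86
Fenby-Milton-Dale-Ridge-Hollow-Fenby: 13+4+7+29+12 = 65
Fenby-Hollow-Milton-Ridge-Dale-Fenby: 29+25+11+18+14 = 97
Fenby-Hollow-Milton-Dale-Ridge-Fenby: 29+25+4+7+23 = 88
Fenby-Hollow-Ridge-Milton-Dale-Fenby: 29+17+24+4+14 = 88
Fenby-Hollow-Ridge-Dale-Milton-Fenby: 29+17+18+6+8 = 78
Fenby-Hollow-Dale-Milton-Ridge-Fenby: 29+19+6+11+23 = 88
Fenby-Hollow-Dale-Ridge-Milton-Fenby: 29+19+7+24+8 = 87
Fenby-Ridge-Milton-Hollow-Dale-Fenby: 9+24+33+19+14 = 99
Fenby-Ridge-Milton-Dale-Hollow-Fenby: 9+24+4+29+12 = 78
… (10 more)
The minimum is 65.
One optimal route: Fenby → Milton → Dale → Ridge → Hollow → Fenby.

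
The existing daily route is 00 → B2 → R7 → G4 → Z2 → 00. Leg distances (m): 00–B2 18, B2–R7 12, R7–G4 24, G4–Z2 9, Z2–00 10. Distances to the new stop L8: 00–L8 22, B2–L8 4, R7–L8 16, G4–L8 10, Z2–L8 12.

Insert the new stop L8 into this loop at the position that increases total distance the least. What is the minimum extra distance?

+2 m — insert L8 between R7 and G4.

Insertion cost between consecutive stops i–j is d(i,L8) + d(L8,j) − d(i,j):
  between 00 and B2: 22 + 4 − 18 = 8
  between B2 and R7: 4 + 16 − 12 = 8
  between R7 and G4: 16 + 10 − 24 = 2
  between G4 and Z2: 10 + 12 − 9 = 13
  between Z2 and 00: 12 + 22 − 10 = 24
Cheapest insertion is between R7 and G4, adding 2.
New total = 73 + 2 = 75.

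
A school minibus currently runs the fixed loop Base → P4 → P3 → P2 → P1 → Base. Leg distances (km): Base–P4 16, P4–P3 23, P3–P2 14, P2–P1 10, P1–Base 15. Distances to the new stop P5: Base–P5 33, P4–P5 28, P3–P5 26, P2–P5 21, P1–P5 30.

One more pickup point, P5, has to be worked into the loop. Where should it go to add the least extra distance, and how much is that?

Insertion cost between consecutive stops i–j is d(i,P5) + d(P5,j) − d(i,j):
  between Base and P4: 33 + 28 − 16 = 45
  between P4 and P3: 28 + 26 − 23 = 31
  between P3 and P2: 26 + 21 − 14 = 33
  between P2 and P1: 21 + 30 − 10 = 41
  between P1 and Base: 30 + 33 − 15 = 48
Cheapest insertion is between P4 and P3, adding 31.
New total = 78 + 31 = 109.

+31 km — insert P5 between P4 and P3.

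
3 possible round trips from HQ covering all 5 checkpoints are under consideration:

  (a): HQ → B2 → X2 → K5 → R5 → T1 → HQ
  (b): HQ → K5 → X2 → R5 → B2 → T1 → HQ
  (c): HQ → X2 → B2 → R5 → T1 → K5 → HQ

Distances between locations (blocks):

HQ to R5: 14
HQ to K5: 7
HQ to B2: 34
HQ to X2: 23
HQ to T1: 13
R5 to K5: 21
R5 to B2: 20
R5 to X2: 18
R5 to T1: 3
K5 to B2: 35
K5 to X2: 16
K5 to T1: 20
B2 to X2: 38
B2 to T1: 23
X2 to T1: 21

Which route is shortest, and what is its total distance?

97 blocks — (b) is the shortest.

(a): 34 + 38 + 16 + 21 + 3 + 13 = 125
(b): 7 + 16 + 18 + 20 + 23 + 13 = 97
(c): 23 + 38 + 20 + 3 + 20 + 7 = 111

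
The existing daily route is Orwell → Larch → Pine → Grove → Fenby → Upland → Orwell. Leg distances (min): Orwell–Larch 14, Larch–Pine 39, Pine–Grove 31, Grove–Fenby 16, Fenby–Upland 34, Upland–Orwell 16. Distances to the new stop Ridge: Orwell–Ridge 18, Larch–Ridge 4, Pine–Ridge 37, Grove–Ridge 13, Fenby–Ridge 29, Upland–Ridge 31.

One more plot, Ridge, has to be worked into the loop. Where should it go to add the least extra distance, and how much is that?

Adding 2 min by placing Ridge on the Larch–Pine leg.

Insertion cost between consecutive stops i–j is d(i,Ridge) + d(Ridge,j) − d(i,j):
  between Orwell and Larch: 18 + 4 − 14 = 8
  between Larch and Pine: 4 + 37 − 39 = 2
  between Pine and Grove: 37 + 13 − 31 = 19
  between Grove and Fenby: 13 + 29 − 16 = 26
  between Fenby and Upland: 29 + 31 − 34 = 26
  between Upland and Orwell: 31 + 18 − 16 = 33
Cheapest insertion is between Larch and Pine, adding 2.
New total = 150 + 2 = 152.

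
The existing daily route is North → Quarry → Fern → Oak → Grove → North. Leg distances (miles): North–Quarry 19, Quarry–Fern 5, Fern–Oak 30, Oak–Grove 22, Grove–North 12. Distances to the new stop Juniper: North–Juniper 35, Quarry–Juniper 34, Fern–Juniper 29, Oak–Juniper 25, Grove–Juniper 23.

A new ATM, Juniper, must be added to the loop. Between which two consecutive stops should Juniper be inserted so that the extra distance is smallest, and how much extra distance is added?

Adding 24 miles by placing Juniper on the Fern–Oak leg.

Insertion cost between consecutive stops i–j is d(i,Juniper) + d(Juniper,j) − d(i,j):
  between North and Quarry: 35 + 34 − 19 = 50
  between Quarry and Fern: 34 + 29 − 5 = 58
  between Fern and Oak: 29 + 25 − 30 = 24
  between Oak and Grove: 25 + 23 − 22 = 26
  between Grove and North: 23 + 35 − 12 = 46
Cheapest insertion is between Fern and Oak, adding 24.
New total = 88 + 24 = 112.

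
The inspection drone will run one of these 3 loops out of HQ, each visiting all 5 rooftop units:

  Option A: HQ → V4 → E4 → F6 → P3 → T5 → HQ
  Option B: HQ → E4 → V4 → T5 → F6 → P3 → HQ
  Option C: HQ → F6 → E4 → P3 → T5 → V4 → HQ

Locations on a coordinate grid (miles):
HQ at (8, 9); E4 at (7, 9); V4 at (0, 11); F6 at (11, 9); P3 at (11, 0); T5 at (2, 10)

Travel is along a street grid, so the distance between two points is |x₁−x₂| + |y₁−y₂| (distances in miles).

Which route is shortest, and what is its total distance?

44 miles — Option B is the shortest.

Option A: 10 + 9 + 4 + 9 + 19 + 7 = 58
Option B: 1 + 9 + 3 + 10 + 9 + 12 = 44
Option C: 3 + 4 + 13 + 19 + 3 + 10 = 52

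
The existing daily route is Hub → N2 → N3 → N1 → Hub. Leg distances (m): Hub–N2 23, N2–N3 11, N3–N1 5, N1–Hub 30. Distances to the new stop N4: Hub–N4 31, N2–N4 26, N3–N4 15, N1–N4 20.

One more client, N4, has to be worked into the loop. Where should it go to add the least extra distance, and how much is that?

Minimum extra distance: 21 m, inserting N4 between N1 and Hub.

Insertion cost between consecutive stops i–j is d(i,N4) + d(N4,j) − d(i,j):
  between Hub and N2: 31 + 26 − 23 = 34
  between N2 and N3: 26 + 15 − 11 = 30
  between N3 and N1: 15 + 20 − 5 = 30
  between N1 and Hub: 20 + 31 − 30 = 21
Cheapest insertion is between N1 and Hub, adding 21.
New total = 69 + 21 = 90.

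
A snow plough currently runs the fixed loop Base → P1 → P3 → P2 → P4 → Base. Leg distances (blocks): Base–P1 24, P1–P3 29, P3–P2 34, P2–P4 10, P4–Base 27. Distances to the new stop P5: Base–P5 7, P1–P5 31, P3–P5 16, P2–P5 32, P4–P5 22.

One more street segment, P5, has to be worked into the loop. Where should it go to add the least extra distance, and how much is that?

+2 blocks — insert P5 between P4 and Base.

Insertion cost between consecutive stops i–j is d(i,P5) + d(P5,j) − d(i,j):
  between Base and P1: 7 + 31 − 24 = 14
  between P1 and P3: 31 + 16 − 29 = 18
  between P3 and P2: 16 + 32 − 34 = 14
  between P2 and P4: 32 + 22 − 10 = 44
  between P4 and Base: 22 + 7 − 27 = 2
Cheapest insertion is between P4 and Base, adding 2.
New total = 124 + 2 = 126.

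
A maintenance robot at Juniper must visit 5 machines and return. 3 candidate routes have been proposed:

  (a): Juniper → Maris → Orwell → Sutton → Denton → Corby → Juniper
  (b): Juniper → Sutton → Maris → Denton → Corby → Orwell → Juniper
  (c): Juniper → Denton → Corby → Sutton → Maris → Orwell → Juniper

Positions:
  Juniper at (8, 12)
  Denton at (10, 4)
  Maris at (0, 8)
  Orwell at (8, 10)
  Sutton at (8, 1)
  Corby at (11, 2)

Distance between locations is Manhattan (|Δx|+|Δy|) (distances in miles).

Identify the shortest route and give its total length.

44 miles — (c) is the shortest.

(a): 12 + 10 + 9 + 5 + 3 + 13 = 52
(b): 11 + 15 + 14 + 3 + 11 + 2 = 56
(c): 10 + 3 + 4 + 15 + 10 + 2 = 44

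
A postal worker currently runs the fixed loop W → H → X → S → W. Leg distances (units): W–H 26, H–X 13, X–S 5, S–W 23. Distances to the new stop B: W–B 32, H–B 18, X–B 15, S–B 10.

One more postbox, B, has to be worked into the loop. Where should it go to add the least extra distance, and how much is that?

Insertion cost between consecutive stops i–j is d(i,B) + d(B,j) − d(i,j):
  between W and H: 32 + 18 − 26 = 24
  between H and X: 18 + 15 − 13 = 20
  between X and S: 15 + 10 − 5 = 20
  between S and W: 10 + 32 − 23 = 19
Cheapest insertion is between S and W, adding 19.
New total = 67 + 19 = 86.

Minimum extra distance: 19, inserting B between S and W.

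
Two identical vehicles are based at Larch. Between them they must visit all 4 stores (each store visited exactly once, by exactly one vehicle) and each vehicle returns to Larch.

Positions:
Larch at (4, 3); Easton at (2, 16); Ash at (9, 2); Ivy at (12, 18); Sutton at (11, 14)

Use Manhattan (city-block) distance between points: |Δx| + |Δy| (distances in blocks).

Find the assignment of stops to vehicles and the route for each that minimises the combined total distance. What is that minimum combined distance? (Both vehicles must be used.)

Try each way of splitting the stops between the two vehicles (each non-empty) and, for each split, find the best tour for each vehicle:
  {Easton} + {Ash, Ivy, Sutton}: 30 + 48 = 78
  {Ash} + {Easton, Ivy, Sutton}: 12 + 50 = 62
  {Easton, Ash} + {Ivy, Sutton}: 42 + 46 = 88
  {Ivy} + {Easton, Ash, Sutton}: 46 + 46 = 92
  {Easton, Ivy} + {Ash, Sutton}: 50 + 38 = 88
  {Ash, Ivy} + {Easton, Sutton}: 48 + 44 = 92
  … (7 splits in total)
Best: vehicle 1 Larch → Ash → Larch = 12; vehicle 2 Larch → Easton → Ivy → Sutton → Larch = 50; combined 62.

62 blocks — the smallest possible combined total.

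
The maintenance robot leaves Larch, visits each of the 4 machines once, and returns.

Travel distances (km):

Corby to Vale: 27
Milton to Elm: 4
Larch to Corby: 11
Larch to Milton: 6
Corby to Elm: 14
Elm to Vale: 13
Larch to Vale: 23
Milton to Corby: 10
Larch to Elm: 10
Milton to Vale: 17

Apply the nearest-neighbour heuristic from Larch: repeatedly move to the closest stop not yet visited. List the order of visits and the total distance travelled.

From Larch: distances to unvisited — Milton=6, Elm=10, Corby=11, Vale=23. Nearest is Milton (6).
From Milton: distances to unvisited — Elm=4, Corby=10, Vale=17. Nearest is Elm (4).
From Elm: distances to unvisited — Vale=13, Corby=14. Nearest is Vale (13).
From Vale: distances to unvisited — Corby=27. Nearest is Corby (27).
Return Corby→Larch: 11.
Total = 6 + 4 + 13 + 27 + 11 = 61.

61 km along Larch → Milton → Elm → Vale → Corby → Larch.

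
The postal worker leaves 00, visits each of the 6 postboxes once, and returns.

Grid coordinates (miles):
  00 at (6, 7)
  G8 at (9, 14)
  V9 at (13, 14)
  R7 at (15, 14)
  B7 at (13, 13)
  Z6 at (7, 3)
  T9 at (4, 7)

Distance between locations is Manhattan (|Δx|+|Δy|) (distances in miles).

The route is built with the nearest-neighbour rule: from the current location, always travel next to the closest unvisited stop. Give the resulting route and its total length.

46 miles along 00 → T9 → Z6 → G8 → V9 → B7 → R7 → 00.

00 → [T9:2 / Z6:5 / G8:10 / B7:13 / V9:14 / R7:16] → T9 (2)
T9 → [Z6:7 / G8:12 / B7:15 / V9:16 / R7:18] → Z6 (7)
Z6 → [G8:13 / B7:16 / V9:17 / R7:19] → G8 (13)
G8 → [V9:4 / B7:5 / R7:6] → V9 (4)
V9 → [B7:1 / R7:2] → B7 (1)
B7 → [R7:3] → R7 (3)
Return R7→00: 16.
Total = 2 + 7 + 13 + 4 + 1 + 3 + 16 = 46.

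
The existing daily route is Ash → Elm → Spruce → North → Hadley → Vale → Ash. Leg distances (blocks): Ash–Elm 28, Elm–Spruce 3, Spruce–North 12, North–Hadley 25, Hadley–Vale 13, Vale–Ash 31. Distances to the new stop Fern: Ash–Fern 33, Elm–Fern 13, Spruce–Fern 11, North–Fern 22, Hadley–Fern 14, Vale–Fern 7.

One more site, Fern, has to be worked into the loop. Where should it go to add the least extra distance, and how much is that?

Insertion cost between consecutive stops i–j is d(i,Fern) + d(Fern,j) − d(i,j):
  between Ash and Elm: 33 + 13 − 28 = 18
  between Elm and Spruce: 13 + 11 − 3 = 21
  between Spruce and North: 11 + 22 − 12 = 21
  between North and Hadley: 22 + 14 − 25 = 11
  between Hadley and Vale: 14 + 7 − 13 = 8
  between Vale and Ash: 7 + 33 − 31 = 9
Cheapest insertion is between Hadley and Vale, adding 8.
New total = 112 + 8 = 120.

+8 blocks — insert Fern between Hadley and Vale.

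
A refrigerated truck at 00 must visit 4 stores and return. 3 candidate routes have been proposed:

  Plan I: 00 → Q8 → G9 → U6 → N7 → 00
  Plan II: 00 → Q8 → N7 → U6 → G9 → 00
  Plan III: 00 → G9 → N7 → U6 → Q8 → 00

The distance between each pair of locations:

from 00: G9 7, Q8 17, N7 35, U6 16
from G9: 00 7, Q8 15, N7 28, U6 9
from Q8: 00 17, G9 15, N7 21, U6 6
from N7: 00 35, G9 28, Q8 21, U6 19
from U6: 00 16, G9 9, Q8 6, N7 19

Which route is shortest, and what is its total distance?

Shortest is Plan II, total 73.

Plan I: 17 + 15 + 9 + 19 + 35 = 95
Plan II: 17 + 21 + 19 + 9 + 7 = 73
Plan III: 7 + 28 + 19 + 6 + 17 = 77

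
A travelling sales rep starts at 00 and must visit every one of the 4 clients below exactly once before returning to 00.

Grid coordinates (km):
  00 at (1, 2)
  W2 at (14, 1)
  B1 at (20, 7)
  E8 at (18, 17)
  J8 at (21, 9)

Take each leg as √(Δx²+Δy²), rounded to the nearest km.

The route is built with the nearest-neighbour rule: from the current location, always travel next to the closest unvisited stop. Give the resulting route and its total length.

55 km along 00 → W2 → B1 → J8 → E8 → 00.

From 00: distances to unvisited — W2=13, B1=20, J8=21, E8=23. Nearest is W2 (13).
From W2: distances to unvisited — B1=8, J8=11, E8=16. Nearest is B1 (8).
From B1: distances to unvisited — J8=2, E8=10. Nearest is J8 (2).
From J8: distances to unvisited — E8=9. Nearest is E8 (9).
Return E8→00: 23.
Total = 13 + 8 + 2 + 9 + 23 = 55.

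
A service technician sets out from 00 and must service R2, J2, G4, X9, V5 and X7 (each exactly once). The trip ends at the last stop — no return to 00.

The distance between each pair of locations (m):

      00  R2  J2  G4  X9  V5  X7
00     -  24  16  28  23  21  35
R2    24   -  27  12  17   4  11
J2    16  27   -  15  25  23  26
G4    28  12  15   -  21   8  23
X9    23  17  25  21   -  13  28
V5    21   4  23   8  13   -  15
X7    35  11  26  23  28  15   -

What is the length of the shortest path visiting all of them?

Minimum one-way distance = 80 m.

There are 6! = 720 possible orderings.
00 → R2 → J2 → G4 → X9 → V5 → X7: 24+27+15+21+13+15 = 115
00 → R2 → J2 → G4 → X9 → X7 → V5: 24+27+15+21+28+15 = 130
00 → R2 → J2 → G4 → V5 → X9 → X7: 24+27+15+8+13+28 = 115
00 → R2 → J2 → G4 → V5 → X7 → X9: 24+27+15+8+15+28 = 117
00 → R2 → J2 → G4 → X7 → X9 → V5: 24+27+15+23+28+13 = 130
00 → R2 → J2 → G4 → X7 → V5 → X9: 24+27+15+23+15+13 = 117
00 → R2 → J2 → X9 → G4 → V5 → X7: 24+27+25+21+8+15 = 120
00 → R2 → J2 → X9 → G4 → X7 → V5: 24+27+25+21+23+15 = 135
… (712 more)
00 → J2 → G4 → X9 → V5 → R2 → X7: 16+15+21+13+4+11 = 80  ← best
The minimum is 80.
One shortest path: 00 → J2 → G4 → X9 → V5 → R2 → X7.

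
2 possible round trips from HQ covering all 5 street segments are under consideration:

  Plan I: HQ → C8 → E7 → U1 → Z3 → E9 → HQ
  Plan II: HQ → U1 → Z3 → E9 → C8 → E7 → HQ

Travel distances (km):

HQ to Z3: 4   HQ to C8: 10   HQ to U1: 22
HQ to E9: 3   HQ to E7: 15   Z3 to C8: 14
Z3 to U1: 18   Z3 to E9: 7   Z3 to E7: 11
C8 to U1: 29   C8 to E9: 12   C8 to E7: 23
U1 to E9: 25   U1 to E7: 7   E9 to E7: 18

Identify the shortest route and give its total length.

Shortest is Plan I, total 68 km.

Plan I: 10 + 23 + 7 + 18 + 7 + 3 = 68
Plan II: 22 + 18 + 7 + 12 + 23 + 15 = 97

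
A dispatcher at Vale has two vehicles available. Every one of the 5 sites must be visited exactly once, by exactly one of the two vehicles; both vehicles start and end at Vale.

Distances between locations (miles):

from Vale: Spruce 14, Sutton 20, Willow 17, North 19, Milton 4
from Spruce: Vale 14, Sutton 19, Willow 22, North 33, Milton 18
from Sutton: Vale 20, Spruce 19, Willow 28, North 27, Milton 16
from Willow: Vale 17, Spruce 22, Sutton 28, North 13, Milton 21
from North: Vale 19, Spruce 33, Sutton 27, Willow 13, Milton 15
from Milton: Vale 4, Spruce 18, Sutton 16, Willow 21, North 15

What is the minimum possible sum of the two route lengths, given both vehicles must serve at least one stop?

Minimum combined distance: 98 miles.

Try each way of splitting the stops between the two vehicles (each non-empty) and, for each split, find the best tour for each vehicle:
  {Spruce} + {Sutton, Willow, North, Milton}: 28 + 77 = 105
  {Sutton} + {Spruce, Willow, North, Milton}: 40 + 68 = 108
  {Spruce, Sutton} + {Willow, North, Milton}: 53 + 49 = 102
  {Willow} + {Spruce, Sutton, North, Milton}: 34 + 79 = 113
  {Spruce, Willow} + {Sutton, North, Milton}: 53 + 66 = 119
  {Sutton, Willow} + {Spruce, North, Milton}: 65 + 66 = 131
  … (15 splits in total)
  {Spruce, Sutton, Willow, North} + {Milton}: 90 + 8 = 98  ← best
Best: vehicle 1 Vale → Spruce → Sutton → North → Willow → Vale = 90; vehicle 2 Vale → Milton → Vale = 8; combined 98.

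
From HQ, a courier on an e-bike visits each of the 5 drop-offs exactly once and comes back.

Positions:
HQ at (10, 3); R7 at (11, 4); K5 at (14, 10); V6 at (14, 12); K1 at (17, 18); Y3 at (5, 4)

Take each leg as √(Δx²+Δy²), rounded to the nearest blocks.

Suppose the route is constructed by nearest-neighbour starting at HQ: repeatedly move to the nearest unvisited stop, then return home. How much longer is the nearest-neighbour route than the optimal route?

The nearest-neighbour route is 4 blocks longer than optimal.

From HQ: R7=1, Y3=5, K5=8, V6=10, K1=17 → choose R7 (1).
From R7: Y3=6, K5=7, V6=9, K1=15 → choose Y3 (6).
From Y3: K5=11, V6=12, K1=18 → choose K5 (11).
From K5: V6=2, K1=9 → choose V6 (2).
From V6: K1=7 → choose K1 (7).
NN route HQ → R7 → Y3 → K5 → V6 → K1 → HQ costs 44.
Optimal: HQ → R7 → K5 → V6 → K1 → Y3 → HQ costs 40 (by enumerating all 60 distinct tours).
Excess = 44 − 40 = 4.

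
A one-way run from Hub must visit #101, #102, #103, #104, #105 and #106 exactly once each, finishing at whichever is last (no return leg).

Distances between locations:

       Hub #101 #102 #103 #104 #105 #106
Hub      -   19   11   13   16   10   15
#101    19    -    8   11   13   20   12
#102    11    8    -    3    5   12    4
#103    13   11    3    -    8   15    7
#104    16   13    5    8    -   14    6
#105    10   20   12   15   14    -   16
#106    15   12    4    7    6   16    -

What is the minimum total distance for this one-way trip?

There are 6! = 720 possible orderings.
Hub - #101 - #102 - #103 - #104 - #105 - #106: 19+8+3+8+14+16 = 68
Hub - #101 - #102 - #103 - #104 - #106 - #105: 19+8+3+8+6+16 = 60
Hub - #101 - #102 - #103 - #105 - #104 - #106: 19+8+3+15+14+6 = 65
Hub - #101 - #102 - #103 - #105 - #106 - #104: 19+8+3+15+16+6 = 67
Hub - #101 - #102 - #103 - #106 - #104 - #105: 19+8+3+7+6+14 = 57
Hub - #101 - #102 - #103 - #106 - #105 - #104: 19+8+3+7+16+14 = 67
Hub - #101 - #102 - #104 - #103 - #105 - #106: 19+8+5+8+15+16 = 71
Hub - #101 - #102 - #104 - #103 - #106 - #105: 19+8+5+8+7+16 = 63
… (712 more)
Hub - #105 - #104 - #106 - #102 - #103 - #101: 10+14+6+4+3+11 = 48  ← best
The minimum is 48.
One shortest path: Hub → #105 → #104 → #106 → #102 → #103 → #101.

Shortest open route: 48.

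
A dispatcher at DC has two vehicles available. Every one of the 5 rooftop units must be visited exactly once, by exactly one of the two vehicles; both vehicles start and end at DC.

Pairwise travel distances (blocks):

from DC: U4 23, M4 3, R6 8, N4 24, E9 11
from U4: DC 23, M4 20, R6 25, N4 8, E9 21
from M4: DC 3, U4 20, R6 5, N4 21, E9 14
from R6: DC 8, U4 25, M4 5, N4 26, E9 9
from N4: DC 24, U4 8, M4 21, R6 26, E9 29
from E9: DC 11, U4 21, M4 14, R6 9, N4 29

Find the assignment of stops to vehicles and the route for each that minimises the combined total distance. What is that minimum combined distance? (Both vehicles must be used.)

Try each way of splitting the stops between the two vehicles (each non-empty) and, for each split, find the best tour for each vehicle:
  {U4} + {M4, R6, N4, E9}: 46 + 70 = 116
  {M4} + {U4, R6, N4, E9}: 6 + 70 = 76
  {U4, M4} + {R6, N4, E9}: 46 + 70 = 116
  {R6} + {U4, M4, N4, E9}: 16 + 64 = 80
  {U4, R6} + {M4, N4, E9}: 56 + 64 = 120
  {M4, R6} + {U4, N4, E9}: 16 + 64 = 80
  … (15 splits in total)
Best: vehicle 1 DC → M4 → DC = 6; vehicle 2 DC → R6 → E9 → U4 → N4 → DC = 70; combined 76.

Minimum combined distance: 76 blocks.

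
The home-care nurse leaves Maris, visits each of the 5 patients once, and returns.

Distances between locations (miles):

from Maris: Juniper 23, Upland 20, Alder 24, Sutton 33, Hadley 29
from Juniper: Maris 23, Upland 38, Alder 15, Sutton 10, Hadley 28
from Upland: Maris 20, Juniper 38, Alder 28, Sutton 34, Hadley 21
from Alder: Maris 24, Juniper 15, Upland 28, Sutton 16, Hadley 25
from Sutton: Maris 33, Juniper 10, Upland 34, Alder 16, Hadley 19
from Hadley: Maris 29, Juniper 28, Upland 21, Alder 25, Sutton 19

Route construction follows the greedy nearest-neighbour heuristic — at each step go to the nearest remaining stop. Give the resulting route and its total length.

109 miles along Maris → Upland → Hadley → Sutton → Juniper → Alder → Maris.

From Maris: distances to unvisited — Upland=20, Juniper=23, Alder=24, Hadley=29, Sutton=33. Nearest is Upland (20).
From Upland: distances to unvisited — Hadley=21, Alder=28, Sutton=34, Juniper=38. Nearest is Hadley (21).
From Hadley: distances to unvisited — Sutton=19, Alder=25, Juniper=28. Nearest is Sutton (19).
From Sutton: distances to unvisited — Juniper=10, Alder=16. Nearest is Juniper (10).
From Juniper: distances to unvisited — Alder=15. Nearest is Alder (15).
Return Alder→Maris: 24.
Total = 20 + 21 + 19 + 10 + 15 + 24 = 109.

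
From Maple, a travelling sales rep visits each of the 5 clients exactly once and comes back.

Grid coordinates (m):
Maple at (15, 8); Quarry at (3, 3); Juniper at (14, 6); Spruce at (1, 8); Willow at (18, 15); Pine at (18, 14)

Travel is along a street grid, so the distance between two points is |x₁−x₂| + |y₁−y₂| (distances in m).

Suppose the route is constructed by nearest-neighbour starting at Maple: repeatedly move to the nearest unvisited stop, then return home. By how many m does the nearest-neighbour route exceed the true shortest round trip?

Maple: Juniper=3, Pine=9, Willow=10, Spruce=14, Quarry=17 ⇒ Juniper
Juniper: Pine=12, Willow=13, Quarry=14, Spruce=15 ⇒ Pine
Pine: Willow=1, Spruce=23, Quarry=26 ⇒ Willow
Willow: Spruce=24, Quarry=27 ⇒ Spruce
Spruce: Quarry=7 ⇒ Quarry
NN route Maple → Juniper → Pine → Willow → Spruce → Quarry → Maple costs 64.
Optimal: Maple → Juniper → Quarry → Spruce → Willow → Pine → Maple costs 58 (by enumerating all 60 distinct tours).
Excess = 64 − 58 = 6.

The nearest-neighbour route is 6 m longer than optimal.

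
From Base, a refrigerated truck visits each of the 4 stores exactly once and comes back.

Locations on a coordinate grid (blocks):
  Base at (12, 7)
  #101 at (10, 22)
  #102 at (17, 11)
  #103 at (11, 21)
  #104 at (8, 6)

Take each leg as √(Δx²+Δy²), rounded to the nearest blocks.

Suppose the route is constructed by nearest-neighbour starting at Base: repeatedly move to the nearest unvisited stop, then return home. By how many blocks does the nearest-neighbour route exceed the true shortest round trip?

Base: #104=4, #102=6, #103=14, #101=15 ⇒ #104
#104: #102=10, #103=15, #101=16 ⇒ #102
#102: #103=12, #101=13 ⇒ #103
#103: #101=1 ⇒ #101
NN route Base → #104 → #102 → #103 → #101 → Base costs 42.
Optimal: Base → #102 → #101 → #103 → #104 → Base costs 39 (by enumerating all 12 distinct tours).
Excess = 42 − 39 = 3.

Excess over optimum: 3 blocks.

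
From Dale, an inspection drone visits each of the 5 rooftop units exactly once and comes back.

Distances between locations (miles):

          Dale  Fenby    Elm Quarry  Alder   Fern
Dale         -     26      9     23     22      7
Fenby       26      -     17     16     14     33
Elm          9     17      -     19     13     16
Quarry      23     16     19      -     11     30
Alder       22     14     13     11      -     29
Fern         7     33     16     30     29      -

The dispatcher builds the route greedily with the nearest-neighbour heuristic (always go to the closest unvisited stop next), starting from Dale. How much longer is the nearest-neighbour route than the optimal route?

Excess over optimum: 1 miles.

From Dale: Fern=7, Elm=9, Alder=22, Quarry=23, Fenby=26 → choose Fern (7).
From Fern: Elm=16, Alder=29, Quarry=30, Fenby=33 → choose Elm (16).
From Elm: Alder=13, Fenby=17, Quarry=19 → choose Alder (13).
From Alder: Quarry=11, Fenby=14 → choose Quarry (11).
From Quarry: Fenby=16 → choose Fenby (16).
NN route Dale → Fern → Elm → Alder → Quarry → Fenby → Dale costs 89.
Optimal: Dale → Elm → Fenby → Alder → Quarry → Fern → Dale costs 88 (by enumerating all 60 distinct tours).
Excess = 89 − 88 = 1.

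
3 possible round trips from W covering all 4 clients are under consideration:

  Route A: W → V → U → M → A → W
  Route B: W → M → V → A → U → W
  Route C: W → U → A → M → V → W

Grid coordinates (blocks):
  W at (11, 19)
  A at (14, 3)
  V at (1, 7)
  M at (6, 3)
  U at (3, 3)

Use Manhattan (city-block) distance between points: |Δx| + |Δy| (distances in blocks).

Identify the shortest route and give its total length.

Route A: 22 + 6 + 3 + 8 + 19 = 58
Route B: 21 + 9 + 17 + 11 + 24 = 82
Route C: 24 + 11 + 8 + 9 + 22 = 74

Shortest is Route A, total 58 blocks.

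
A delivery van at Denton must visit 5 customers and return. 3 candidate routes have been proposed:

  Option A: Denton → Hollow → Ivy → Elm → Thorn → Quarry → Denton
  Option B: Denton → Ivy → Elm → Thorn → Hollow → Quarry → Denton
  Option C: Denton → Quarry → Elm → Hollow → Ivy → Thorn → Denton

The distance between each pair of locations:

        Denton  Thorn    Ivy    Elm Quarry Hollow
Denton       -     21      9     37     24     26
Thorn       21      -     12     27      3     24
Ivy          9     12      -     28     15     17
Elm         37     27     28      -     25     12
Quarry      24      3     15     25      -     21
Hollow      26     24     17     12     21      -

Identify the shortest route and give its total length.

111 — Option C is the shortest.

Option A: 26 + 17 + 28 + 27 + 3 + 24 = 125
Option B: 9 + 28 + 27 + 24 + 21 + 24 = 133
Option C: 24 + 25 + 12 + 17 + 12 + 21 = 111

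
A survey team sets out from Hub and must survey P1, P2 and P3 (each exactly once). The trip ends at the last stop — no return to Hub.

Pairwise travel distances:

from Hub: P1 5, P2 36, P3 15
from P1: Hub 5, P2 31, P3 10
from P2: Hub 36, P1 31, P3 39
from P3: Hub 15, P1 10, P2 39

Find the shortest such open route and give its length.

There are 3! = 6 possible orderings.
Hub→P1→P2→P3: 5+31+39 = 75
Hub→P1→P3→P2: 5+10+39 = 54
Hub→P2→P1→P3: 36+31+10 = 77
Hub→P2→P3→P1: 36+39+10 = 85
Hub→P3→P1→P2: 15+10+31 = 56
Hub→P3→P2→P1: 15+39+31 = 85
The minimum is 54.
One shortest path: Hub → P1 → P3 → P2.

Shortest open route: 54.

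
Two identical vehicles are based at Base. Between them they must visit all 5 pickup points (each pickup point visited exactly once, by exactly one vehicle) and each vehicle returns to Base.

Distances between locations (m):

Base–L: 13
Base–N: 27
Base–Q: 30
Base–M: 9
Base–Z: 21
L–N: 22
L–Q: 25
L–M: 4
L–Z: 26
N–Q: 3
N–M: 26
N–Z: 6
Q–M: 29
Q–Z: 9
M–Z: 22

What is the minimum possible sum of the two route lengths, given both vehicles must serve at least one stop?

Try each way of splitting the stops between the two vehicles (each non-empty) and, for each split, find the best tour for each vehicle:
  {L} + {N, Q, M, Z}: 26 + 68 = 94
  {N} + {L, Q, M, Z}: 54 + 68 = 122
  {L, N} + {Q, M, Z}: 62 + 68 = 130
  {Q} + {L, N, M, Z}: 60 + 62 = 122
  {L, Q} + {N, M, Z}: 68 + 62 = 130
  {N, Q} + {L, M, Z}: 60 + 60 = 120
  … (15 splits in total)
  {M} + {L, N, Q, Z}: 18 + 68 = 86  ← best
Best: vehicle 1 Base → M → Base = 18; vehicle 2 Base → L → N → Q → Z → Base = 68; combined 86.

Minimum combined distance: 86 m.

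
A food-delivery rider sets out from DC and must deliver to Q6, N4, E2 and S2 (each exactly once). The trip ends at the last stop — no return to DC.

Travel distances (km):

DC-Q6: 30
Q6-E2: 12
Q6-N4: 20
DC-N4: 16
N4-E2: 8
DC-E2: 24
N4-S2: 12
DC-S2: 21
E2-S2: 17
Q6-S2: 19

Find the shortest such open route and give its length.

Minimum one-way distance = 53 km.

There are 4! = 24 possible orderings.
DC→Q6→N4→E2→S2: 30+20+8+17 = 75
DC→Q6→N4→S2→E2: 30+20+12+17 = 79
DC→Q6→E2→N4→S2: 30+12+8+12 = 62
DC→Q6→E2→S2→N4: 30+12+17+12 = 71
DC→Q6→S2→N4→E2: 30+19+12+8 = 69
DC→Q6→S2→E2→N4: 30+19+17+8 = 74
DC→N4→Q6→E2→S2: 16+20+12+17 = 65
DC→N4→Q6→S2→E2: 16+20+19+17 = 72
DC→N4→E2→Q6→S2: 16+8+12+19 = 55
DC→N4→E2→S2→Q6: 16+8+17+19 = 60
DC→N4→S2→Q6→E2: 16+12+19+12 = 59
DC→N4→S2→E2→Q6: 16+12+17+12 = 57
DC→E2→Q6→N4→S2: 24+12+20+12 = 68
DC→E2→Q6→S2→N4: 24+12+19+12 = 67
… (10 more)
DC→S2→N4→E2→Q6: 21+12+8+12 = 53  ← best
The minimum is 53.
One shortest path: DC → S2 → N4 → E2 → Q6.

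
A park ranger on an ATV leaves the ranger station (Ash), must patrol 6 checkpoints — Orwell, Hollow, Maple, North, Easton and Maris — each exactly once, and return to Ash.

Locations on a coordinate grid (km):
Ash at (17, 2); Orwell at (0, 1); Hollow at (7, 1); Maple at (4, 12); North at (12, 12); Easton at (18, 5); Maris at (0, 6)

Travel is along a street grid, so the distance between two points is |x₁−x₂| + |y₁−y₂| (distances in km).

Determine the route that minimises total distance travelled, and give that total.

With 6 stops there are 6!/2 = 360 distinct round trips (a route and its reverse cost the same).
Ash → Orwell → Hollow → Maple → North → Easton → Maris → Ash: 18+7+14+8+13+19+21 = 100
Ash → Orwell → Hollow → Maple → North → Maris → Easton → Ash: 18+7+14+8+18+19+4 = 88
Ash → Orwell → Hollow → Maple → Easton → North → Maris → Ash: 18+7+14+21+13+18+21 = 112
Ash → Orwell → Hollow → Maple → Easton → Maris → North → Ash: 18+7+14+21+19+18+15 = 112
Ash → Orwell → Hollow → Maple → Maris → North → Easton → Ash: 18+7+14+10+18+13+4 = 84
Ash → Orwell → Hollow → Maple → Maris → Easton → North → Ash: 18+7+14+10+19+13+15 = 96
Ash → Orwell → Hollow → North → Maple → Easton → Maris → Ash: 18+7+16+8+21+19+21 = 110
Ash → Orwell → Hollow → North → Maple → Maris → Easton → Ash: 18+7+16+8+10+19+4 = 82
… (352 more)
Ash → Hollow → Orwell → Maris → Maple → North → Easton → Ash: 11+7+5+10+8+13+4 = 58  ← best
The minimum is 58.
One optimal route: Ash → Hollow → Orwell → Maris → Maple → North → Easton → Ash (or its reverse).

58 km — the shortest possible round trip.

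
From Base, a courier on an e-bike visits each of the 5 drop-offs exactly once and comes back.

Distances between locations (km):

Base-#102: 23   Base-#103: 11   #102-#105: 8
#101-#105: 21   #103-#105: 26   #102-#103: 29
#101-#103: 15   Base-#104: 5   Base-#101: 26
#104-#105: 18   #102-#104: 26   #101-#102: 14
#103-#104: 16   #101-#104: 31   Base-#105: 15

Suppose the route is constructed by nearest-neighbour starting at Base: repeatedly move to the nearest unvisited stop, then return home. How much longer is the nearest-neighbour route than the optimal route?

The nearest-neighbour route is 2 km longer than optimal.

From Base: #104=5, #103=11, #105=15, #102=23, #101=26 → choose #104 (5).
From #104: #103=16, #105=18, #102=26, #101=31 → choose #103 (16).
From #103: #101=15, #105=26, #102=29 → choose #101 (15).
From #101: #102=14, #105=21 → choose #102 (14).
From #102: #105=8 → choose #105 (8).
NN route Base → #104 → #103 → #101 → #102 → #105 → Base costs 73.
Optimal: Base → #103 → #101 → #102 → #105 → #104 → Base costs 71 (by enumerating all 60 distinct tours).
Excess = 73 − 71 = 2.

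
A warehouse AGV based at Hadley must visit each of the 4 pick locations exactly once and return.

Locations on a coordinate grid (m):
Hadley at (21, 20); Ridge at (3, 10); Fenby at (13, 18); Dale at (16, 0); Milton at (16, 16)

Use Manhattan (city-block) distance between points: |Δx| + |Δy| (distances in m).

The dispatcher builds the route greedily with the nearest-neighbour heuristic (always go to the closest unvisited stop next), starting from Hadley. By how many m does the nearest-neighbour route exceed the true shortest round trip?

From Hadley: Milton=9, Fenby=10, Dale=25, Ridge=28 → choose Milton (9).
From Milton: Fenby=5, Dale=16, Ridge=19 → choose Fenby (5).
From Fenby: Ridge=18, Dale=21 → choose Ridge (18).
From Ridge: Dale=23 → choose Dale (23).
NN route Hadley → Milton → Fenby → Ridge → Dale → Hadley costs 80.
Optimal: Hadley → Fenby → Ridge → Dale → Milton → Hadley costs 76 (by enumerating all 12 distinct tours).
Excess = 80 − 76 = 4.

Excess over optimum: 4 m.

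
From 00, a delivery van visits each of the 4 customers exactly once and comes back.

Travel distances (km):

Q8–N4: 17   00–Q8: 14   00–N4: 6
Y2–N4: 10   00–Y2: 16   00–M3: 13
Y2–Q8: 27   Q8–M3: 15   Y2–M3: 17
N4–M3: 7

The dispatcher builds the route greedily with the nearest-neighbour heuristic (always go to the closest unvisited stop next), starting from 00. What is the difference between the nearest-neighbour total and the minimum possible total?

00: N4=6, M3=13, Q8=14, Y2=16 ⇒ N4
N4: M3=7, Y2=10, Q8=17 ⇒ M3
M3: Q8=15, Y2=17 ⇒ Q8
Q8: Y2=27 ⇒ Y2
NN route 00 → N4 → M3 → Q8 → Y2 → 00 costs 71.
Optimal: 00 → Y2 → N4 → M3 → Q8 → 00 costs 62 (by enumerating all 12 distinct tours).
Excess = 71 − 62 = 9.

Excess over optimum: 9 km.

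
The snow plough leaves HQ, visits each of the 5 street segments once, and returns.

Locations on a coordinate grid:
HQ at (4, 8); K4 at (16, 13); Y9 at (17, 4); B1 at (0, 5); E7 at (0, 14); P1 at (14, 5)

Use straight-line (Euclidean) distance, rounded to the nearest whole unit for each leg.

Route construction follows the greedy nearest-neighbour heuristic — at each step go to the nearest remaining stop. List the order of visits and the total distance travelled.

HQ → [B1:5 / E7:7 / P1:10 / K4:13 / Y9:14] → B1 (5)
B1 → [E7:9 / P1:14 / Y9:17 / K4:18] → E7 (9)
E7 → [K4:16 / P1:17 / Y9:20] → K4 (16)
K4 → [P1:8 / Y9:9] → P1 (8)
P1 → [Y9:3] → Y9 (3)
Return Y9→HQ: 14.
Total = 5 + 9 + 16 + 8 + 3 + 14 = 55.

Nearest-neighbour total = 55; route HQ → B1 → E7 → K4 → P1 → Y9 → HQ.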